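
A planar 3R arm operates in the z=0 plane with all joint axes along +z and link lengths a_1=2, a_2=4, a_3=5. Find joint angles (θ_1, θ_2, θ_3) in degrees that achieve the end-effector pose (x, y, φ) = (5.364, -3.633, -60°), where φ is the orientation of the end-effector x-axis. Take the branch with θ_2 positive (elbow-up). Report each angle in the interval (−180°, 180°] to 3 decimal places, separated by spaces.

wrist centre = target − a_3·(cos φ, sin φ) = (2.8640, 0.6971)
cos θ_2 = (8.6885−2²−4²)/(2·2·4) = -0.7070; θ_2 = 134.9889° (elbow-up)
β = atan2(0.6971,2.8640) = 13.6803°; ψ = atan2(2.8290,-0.8279) = 106.3117°
θ_1 = β − ψ = -92.6314°
θ_3 = φ − θ_1 − θ_2 = -102.3575° (wrapped to (-180°,180°])

-92.631 134.989 -102.358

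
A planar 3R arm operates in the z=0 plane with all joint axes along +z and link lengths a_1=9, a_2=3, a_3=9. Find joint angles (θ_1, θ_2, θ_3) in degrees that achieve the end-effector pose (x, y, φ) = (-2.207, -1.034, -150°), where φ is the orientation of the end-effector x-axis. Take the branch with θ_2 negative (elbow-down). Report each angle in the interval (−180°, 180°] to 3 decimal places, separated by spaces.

wrist centre = target − a_3·(cos φ, sin φ) = (5.5872, 3.4660)
cos θ_2 = (43.2303−9²−3²)/(2·9·3) = -0.8661; θ_2 = -150.0092° (elbow-down)
β = atan2(3.4660,5.5872) = 31.8131°; ψ = atan2(-1.4996,6.4017) = -13.1837°
θ_1 = β − ψ = 44.9968°
θ_3 = φ − θ_1 − θ_2 = -44.9876° (wrapped to (-180°,180°])

44.997 -150.009 -44.988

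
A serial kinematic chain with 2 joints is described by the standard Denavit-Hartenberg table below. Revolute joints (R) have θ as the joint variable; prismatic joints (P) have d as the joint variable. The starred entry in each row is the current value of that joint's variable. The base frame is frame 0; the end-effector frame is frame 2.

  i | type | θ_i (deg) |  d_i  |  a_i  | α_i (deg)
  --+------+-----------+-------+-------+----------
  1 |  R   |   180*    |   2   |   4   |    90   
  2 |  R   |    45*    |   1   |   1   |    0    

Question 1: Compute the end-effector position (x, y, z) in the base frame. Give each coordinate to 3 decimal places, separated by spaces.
after link 1: o_1 = (-4.0000, 0.0000, 2.0000)
after link 2: o_2 = (-4.7071, 1.0000, 2.7071)

-4.707 1.000 2.707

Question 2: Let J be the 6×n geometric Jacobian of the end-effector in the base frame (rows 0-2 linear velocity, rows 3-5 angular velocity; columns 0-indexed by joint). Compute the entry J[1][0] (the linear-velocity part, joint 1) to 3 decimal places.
axis z_0 = ẑ; lever o_n−o_0 = (-4.7071,1.0000,2.7071)
cross product → J_v[:, 0] = (-1.0000,-4.7071,0.0000)
J_ω[:, 0] = z_0
entry J[1][0] = -4.7071

-4.707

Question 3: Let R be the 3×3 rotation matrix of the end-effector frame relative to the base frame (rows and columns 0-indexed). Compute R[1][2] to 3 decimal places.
End-effector z-axis (col 2 of R) = (0.0000,1.0000,0.0000)
R[1][2] = 1.0000

1.000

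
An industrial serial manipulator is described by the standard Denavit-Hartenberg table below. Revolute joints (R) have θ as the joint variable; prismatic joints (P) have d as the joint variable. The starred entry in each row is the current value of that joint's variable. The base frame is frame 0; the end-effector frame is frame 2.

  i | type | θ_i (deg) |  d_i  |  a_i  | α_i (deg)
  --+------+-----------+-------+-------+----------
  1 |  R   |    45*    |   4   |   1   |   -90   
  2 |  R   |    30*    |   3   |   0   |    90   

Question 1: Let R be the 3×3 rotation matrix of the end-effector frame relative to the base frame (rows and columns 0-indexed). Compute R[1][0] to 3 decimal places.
End-effector x-axis (col 0 of R) = (0.6124,0.6124,-0.5000)
R[1][0] = 0.6124

0.612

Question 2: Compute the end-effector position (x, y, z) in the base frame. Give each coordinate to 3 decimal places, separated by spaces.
-1.414 2.828 4.000

after link 1: o_1 = (0.7071, 0.7071, 4.0000)
after link 2: o_2 = (-1.4142, 2.8284, 4.0000)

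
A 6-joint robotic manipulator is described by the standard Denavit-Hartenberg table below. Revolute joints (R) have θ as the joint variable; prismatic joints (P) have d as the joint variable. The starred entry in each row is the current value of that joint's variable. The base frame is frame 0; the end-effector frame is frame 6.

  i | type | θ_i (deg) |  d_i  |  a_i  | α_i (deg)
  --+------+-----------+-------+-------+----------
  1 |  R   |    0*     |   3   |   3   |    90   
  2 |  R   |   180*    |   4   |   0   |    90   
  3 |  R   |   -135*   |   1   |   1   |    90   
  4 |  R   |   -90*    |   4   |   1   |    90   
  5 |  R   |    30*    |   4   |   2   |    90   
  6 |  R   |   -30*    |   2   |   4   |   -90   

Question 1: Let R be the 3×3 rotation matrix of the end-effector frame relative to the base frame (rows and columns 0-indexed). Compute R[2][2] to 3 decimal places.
End-effector z-axis (col 2 of R) = (-0.4356,-0.7891,-0.4330)
R[2][2] = -0.4330

-0.433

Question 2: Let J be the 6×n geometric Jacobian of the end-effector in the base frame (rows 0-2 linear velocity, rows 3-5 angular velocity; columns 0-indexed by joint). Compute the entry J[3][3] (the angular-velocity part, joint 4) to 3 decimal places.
0.707

axis z_3 = (0.7071,-0.7071,-0.0000); lever o_n−o_3 = (2.1213,-4.9497,-6.7321)
cross product → J_v[:, 3] = (4.7603,4.7603,-2.0000)
J_ω[:, 3] = z_3
entry J[3][3] = 0.7071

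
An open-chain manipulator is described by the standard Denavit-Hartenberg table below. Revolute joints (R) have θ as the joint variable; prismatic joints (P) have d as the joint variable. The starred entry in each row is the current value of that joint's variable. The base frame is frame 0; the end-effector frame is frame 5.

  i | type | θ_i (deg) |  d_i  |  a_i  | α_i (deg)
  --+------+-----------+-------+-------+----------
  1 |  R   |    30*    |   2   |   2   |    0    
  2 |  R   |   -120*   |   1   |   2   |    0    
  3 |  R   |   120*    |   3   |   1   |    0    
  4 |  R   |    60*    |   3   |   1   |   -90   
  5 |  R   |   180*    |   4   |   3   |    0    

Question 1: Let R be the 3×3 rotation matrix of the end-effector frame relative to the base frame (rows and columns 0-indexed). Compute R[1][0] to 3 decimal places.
-1.000

End-effector x-axis (col 0 of R) = (-0.0000,-1.0000,-0.0000)
R[1][0] = -1.0000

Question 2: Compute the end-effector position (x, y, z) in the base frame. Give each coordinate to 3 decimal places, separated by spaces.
-1.402 -2.500 9.000

after link 1: o_1 = (1.7321, 1.0000, 2.0000)
after link 2: o_2 = (1.7321, -1.0000, 3.0000)
after link 3: o_3 = (2.5981, -0.5000, 6.0000)
after link 4: o_4 = (2.5981, 0.5000, 9.0000)
after link 5: o_5 = (-1.4019, -2.5000, 9.0000)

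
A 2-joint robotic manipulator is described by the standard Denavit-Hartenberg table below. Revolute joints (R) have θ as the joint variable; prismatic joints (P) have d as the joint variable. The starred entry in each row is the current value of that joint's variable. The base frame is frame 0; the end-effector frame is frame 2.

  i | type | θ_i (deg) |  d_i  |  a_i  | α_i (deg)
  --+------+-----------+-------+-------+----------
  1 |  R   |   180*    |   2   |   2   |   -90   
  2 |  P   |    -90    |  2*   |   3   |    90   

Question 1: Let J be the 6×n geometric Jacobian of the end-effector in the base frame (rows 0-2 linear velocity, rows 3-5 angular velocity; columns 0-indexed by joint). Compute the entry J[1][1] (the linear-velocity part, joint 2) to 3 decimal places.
-1.000

prismatic axis z_1 = (-0.0000,-1.0000,0.0000)
J_v[:, 1] = z_1; J_ω[:, 1] = (0,0,0)
entry J[1][1] = -1.0000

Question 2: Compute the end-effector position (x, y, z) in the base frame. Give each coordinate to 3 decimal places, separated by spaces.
after link 1: o_1 = (-2.0000, 0.0000, 2.0000)
after link 2: o_2 = (-2.0000, -2.0000, 5.0000)

-2.000 -2.000 5.000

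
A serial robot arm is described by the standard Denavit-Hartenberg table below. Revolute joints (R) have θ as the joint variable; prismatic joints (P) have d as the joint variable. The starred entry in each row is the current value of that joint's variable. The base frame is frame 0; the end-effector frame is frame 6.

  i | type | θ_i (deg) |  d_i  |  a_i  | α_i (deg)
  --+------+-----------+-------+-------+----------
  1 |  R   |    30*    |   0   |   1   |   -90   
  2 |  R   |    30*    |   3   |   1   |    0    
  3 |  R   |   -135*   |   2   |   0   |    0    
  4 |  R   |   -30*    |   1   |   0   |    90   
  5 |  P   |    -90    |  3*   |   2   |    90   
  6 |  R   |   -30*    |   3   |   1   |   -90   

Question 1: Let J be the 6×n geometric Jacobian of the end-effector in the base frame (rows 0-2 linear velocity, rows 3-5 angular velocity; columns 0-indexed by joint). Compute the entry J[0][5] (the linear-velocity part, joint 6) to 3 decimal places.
axis z_5 = (0.6124,0.3536,-0.7071); lever o_n−o_5 = (2.5763,0.4874,-1.7678)
cross product → J_v[:, 5] = (-0.2803,-0.7392,-0.6124)
J_ω[:, 5] = z_5
entry J[0][5] = -0.2803

-0.280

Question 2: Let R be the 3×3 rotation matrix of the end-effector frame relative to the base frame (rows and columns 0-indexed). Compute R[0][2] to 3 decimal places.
End-effector z-axis (col 2 of R) = (-0.2803,-0.7392,-0.6124)
R[0][2] = -0.2803

-0.280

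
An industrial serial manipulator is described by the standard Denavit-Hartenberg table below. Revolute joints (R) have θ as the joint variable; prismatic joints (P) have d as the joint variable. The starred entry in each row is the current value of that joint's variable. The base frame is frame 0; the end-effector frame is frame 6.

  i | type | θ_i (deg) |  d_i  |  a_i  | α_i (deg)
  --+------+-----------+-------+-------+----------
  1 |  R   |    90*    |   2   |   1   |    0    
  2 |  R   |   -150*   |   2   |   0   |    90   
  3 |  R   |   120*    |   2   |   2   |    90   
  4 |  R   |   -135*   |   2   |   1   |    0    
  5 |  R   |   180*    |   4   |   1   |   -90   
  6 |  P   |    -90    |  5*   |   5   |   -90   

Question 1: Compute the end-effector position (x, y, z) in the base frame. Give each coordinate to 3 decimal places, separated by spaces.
after link 1: o_1 = (0.0000, 1.0000, 2.0000)
after link 2: o_2 = (0.0000, 1.0000, 4.0000)
after link 3: o_3 = (-2.2321, 0.8660, 5.7321)
after link 4: o_4 = (-0.5769, -0.5866, 6.1197)
after link 5: o_5 = (0.3660, -3.6340, 8.7321)
after link 6: o_6 = (0.3531, -10.6827, 8.1702)

0.353 -10.683 8.170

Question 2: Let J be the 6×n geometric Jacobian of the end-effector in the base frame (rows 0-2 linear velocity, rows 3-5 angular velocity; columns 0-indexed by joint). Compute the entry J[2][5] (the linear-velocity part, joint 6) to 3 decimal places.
-0.612

prismatic axis z_5 = (-0.4356,-0.6597,-0.6124)
J_v[:, 5] = z_5; J_ω[:, 5] = (0,0,0)
entry J[2][5] = -0.6124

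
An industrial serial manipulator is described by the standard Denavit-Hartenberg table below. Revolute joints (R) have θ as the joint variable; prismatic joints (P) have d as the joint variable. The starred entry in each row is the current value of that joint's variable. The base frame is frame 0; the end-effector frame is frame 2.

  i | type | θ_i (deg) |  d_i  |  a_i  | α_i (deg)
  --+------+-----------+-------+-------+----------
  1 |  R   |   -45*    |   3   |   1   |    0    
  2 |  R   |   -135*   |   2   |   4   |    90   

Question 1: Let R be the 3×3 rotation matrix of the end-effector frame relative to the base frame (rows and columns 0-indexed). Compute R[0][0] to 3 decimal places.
End-effector x-axis (col 0 of R) = (-1.0000,-0.0000,0.0000)
R[0][0] = -1.0000

-1.000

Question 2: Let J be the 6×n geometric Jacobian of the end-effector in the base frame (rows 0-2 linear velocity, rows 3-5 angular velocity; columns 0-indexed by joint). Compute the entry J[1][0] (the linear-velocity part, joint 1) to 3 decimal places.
-3.293

axis z_0 = ẑ; lever o_n−o_0 = (-3.2929,-0.7071,5.0000)
cross product → J_v[:, 0] = (0.7071,-3.2929,0.0000)
J_ω[:, 0] = z_0
entry J[1][0] = -3.2929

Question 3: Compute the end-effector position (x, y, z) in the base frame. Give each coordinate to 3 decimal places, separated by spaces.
-3.293 -0.707 5.000

after link 1: o_1 = (0.7071, -0.7071, 3.0000)
after link 2: o_2 = (-3.2929, -0.7071, 5.0000)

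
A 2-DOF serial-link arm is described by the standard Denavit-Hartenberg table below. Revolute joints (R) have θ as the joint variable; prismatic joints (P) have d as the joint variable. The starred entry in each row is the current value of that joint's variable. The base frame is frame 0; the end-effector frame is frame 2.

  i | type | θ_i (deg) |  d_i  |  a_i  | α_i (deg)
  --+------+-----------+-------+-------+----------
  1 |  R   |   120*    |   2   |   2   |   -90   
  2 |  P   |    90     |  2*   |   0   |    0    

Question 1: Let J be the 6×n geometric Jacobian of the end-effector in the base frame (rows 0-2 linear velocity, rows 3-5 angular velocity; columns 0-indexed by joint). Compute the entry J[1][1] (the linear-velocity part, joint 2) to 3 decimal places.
-0.500

prismatic axis z_1 = (-0.8660,-0.5000,0.0000)
J_v[:, 1] = z_1; J_ω[:, 1] = (0,0,0)
entry J[1][1] = -0.5000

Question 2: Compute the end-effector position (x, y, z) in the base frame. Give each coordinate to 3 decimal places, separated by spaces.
-2.732 0.732 2.000

after link 1: o_1 = (-1.0000, 1.7321, 2.0000)
after link 2: o_2 = (-2.7321, 0.7321, 2.0000)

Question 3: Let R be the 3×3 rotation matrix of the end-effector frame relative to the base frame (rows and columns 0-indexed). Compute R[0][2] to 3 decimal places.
-0.866

End-effector z-axis (col 2 of R) = (-0.8660,-0.5000,0.0000)
R[0][2] = -0.8660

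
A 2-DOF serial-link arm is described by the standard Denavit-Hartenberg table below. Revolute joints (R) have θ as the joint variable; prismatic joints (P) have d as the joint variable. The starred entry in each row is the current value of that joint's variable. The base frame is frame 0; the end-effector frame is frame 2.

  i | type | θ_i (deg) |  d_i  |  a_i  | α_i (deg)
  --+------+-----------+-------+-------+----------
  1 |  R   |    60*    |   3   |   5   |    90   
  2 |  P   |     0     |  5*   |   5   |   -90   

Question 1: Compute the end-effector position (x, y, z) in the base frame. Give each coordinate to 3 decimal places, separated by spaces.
after link 1: o_1 = (2.5000, 4.3301, 3.0000)
after link 2: o_2 = (9.3301, 6.1603, 3.0000)

9.330 6.160 3.000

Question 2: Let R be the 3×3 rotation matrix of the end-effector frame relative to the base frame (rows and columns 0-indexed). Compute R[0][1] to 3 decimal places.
-0.866

End-effector y-axis (col 1 of R) = (-0.8660,0.5000,0.0000)
R[0][1] = -0.8660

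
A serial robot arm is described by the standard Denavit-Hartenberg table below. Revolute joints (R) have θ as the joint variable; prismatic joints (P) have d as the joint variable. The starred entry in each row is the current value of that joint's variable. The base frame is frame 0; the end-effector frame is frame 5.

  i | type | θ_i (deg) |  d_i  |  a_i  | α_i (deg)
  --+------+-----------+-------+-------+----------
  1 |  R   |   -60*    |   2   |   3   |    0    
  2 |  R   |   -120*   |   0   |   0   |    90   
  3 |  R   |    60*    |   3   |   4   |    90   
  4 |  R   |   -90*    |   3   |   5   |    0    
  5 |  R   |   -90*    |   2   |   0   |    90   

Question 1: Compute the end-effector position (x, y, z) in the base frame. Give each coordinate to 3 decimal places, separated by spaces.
after link 1: o_1 = (1.5000, -2.5981, 2.0000)
after link 2: o_2 = (1.5000, -2.5981, 2.0000)
after link 3: o_3 = (-0.5000, 0.4019, 5.4641)
after link 4: o_4 = (-3.0981, -4.5981, 3.9641)
after link 5: o_5 = (-4.8301, -4.5981, 2.9641)

-4.830 -4.598 2.964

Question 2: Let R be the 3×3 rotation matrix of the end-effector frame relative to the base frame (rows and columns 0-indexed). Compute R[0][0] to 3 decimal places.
End-effector x-axis (col 0 of R) = (0.5000,0.0000,-0.8660)
R[0][0] = 0.5000

0.500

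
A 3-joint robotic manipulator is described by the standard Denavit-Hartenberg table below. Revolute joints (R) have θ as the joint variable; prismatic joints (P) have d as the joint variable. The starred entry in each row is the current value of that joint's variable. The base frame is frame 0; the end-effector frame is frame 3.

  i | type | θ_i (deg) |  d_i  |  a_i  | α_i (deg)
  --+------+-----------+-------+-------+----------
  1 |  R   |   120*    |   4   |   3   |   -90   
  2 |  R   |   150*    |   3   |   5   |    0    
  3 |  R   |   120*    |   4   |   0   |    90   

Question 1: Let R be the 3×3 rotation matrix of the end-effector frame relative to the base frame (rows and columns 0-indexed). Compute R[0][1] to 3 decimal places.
-0.866

End-effector y-axis (col 1 of R) = (-0.8660,-0.5000,0.0000)
R[0][1] = -0.8660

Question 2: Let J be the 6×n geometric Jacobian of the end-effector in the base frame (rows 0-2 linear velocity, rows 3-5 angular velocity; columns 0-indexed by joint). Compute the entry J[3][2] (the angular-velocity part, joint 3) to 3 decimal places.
axis z_2 = (-0.8660,-0.5000,0.0000); lever o_n−o_2 = (-3.4641,-2.0000,0.0000)
cross product → J_v[:, 2] = (0.0000,-0.0000,0.0000)
J_ω[:, 2] = z_2
entry J[3][2] = -0.8660

-0.866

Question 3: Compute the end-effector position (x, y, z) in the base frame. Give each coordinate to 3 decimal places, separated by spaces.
after link 1: o_1 = (-1.5000, 2.5981, 4.0000)
after link 2: o_2 = (-1.9330, -2.6519, 1.5000)
after link 3: o_3 = (-5.3971, -4.6519, 1.5000)

-5.397 -4.652 1.500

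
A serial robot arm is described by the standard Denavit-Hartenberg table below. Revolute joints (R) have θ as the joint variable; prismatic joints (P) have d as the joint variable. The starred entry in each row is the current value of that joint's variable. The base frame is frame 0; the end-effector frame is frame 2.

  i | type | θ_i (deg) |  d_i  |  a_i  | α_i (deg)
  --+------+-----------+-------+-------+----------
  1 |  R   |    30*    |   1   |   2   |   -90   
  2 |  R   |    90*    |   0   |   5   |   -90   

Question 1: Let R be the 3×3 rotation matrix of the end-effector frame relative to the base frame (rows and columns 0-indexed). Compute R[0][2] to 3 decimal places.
End-effector z-axis (col 2 of R) = (-0.8660,-0.5000,-0.0000)
R[0][2] = -0.8660

-0.866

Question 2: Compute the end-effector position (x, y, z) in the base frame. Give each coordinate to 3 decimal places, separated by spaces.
1.732 1.000 -4.000

after link 1: o_1 = (1.7321, 1.0000, 1.0000)
after link 2: o_2 = (1.7321, 1.0000, -4.0000)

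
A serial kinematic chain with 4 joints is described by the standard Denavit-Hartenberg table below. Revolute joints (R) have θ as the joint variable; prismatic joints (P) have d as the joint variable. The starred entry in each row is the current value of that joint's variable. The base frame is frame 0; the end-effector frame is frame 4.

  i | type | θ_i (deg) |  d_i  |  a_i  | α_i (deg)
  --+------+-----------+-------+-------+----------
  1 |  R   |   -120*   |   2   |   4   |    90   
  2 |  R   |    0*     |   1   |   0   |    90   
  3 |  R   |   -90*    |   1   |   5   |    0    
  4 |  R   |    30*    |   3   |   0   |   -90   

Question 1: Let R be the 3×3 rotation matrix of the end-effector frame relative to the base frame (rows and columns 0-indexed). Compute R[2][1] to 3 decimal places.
1.000

End-effector y-axis (col 1 of R) = (0.0000,-0.0000,1.0000)
R[2][1] = 1.0000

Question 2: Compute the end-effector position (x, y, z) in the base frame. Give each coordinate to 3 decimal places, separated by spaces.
1.464 -5.464 -2.000

after link 1: o_1 = (-2.0000, -3.4641, 2.0000)
after link 2: o_2 = (-2.8660, -2.9641, 2.0000)
after link 3: o_3 = (1.4641, -5.4641, 1.0000)
after link 4: o_4 = (1.4641, -5.4641, -2.0000)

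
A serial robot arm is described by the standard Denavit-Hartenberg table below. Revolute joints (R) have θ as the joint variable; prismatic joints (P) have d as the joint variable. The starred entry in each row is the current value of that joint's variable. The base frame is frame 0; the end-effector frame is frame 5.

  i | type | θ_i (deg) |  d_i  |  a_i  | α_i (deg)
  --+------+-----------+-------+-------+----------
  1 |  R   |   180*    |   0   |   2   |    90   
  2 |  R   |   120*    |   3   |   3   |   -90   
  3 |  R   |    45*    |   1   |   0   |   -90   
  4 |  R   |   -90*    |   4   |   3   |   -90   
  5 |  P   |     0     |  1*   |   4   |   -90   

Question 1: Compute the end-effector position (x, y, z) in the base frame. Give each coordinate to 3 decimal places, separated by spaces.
5.368 -0.536 -3.239

after link 1: o_1 = (-2.0000, 0.0000, 0.0000)
after link 2: o_2 = (-0.5000, 3.0000, 2.5981)
after link 3: o_3 = (0.3660, 3.0000, 2.0981)
after link 4: o_4 = (1.5499, 0.1716, -1.8514)
after link 5: o_5 = (5.3675, -0.5355, -3.2390)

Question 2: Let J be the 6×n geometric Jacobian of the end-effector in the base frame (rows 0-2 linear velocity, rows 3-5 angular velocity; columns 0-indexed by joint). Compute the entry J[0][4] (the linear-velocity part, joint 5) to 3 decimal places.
0.354

prismatic axis z_4 = (0.3536,-0.7071,0.6124)
J_v[:, 4] = z_4; J_ω[:, 4] = (0,0,0)
entry J[0][4] = 0.3536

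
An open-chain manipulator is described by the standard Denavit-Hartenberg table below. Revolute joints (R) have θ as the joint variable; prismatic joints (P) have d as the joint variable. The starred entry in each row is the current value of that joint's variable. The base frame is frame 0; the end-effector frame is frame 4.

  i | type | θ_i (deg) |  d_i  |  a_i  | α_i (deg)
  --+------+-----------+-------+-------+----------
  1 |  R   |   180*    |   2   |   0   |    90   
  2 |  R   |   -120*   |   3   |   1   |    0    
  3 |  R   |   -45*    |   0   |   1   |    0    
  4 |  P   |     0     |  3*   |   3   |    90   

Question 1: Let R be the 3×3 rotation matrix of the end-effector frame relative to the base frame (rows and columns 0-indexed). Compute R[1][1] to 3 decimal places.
1.000

End-effector y-axis (col 1 of R) = (0.0000,1.0000,0.0000)
R[1][1] = 1.0000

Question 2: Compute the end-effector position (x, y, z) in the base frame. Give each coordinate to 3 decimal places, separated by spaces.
after link 1: o_1 = (0.0000, 0.0000, 2.0000)
after link 2: o_2 = (0.5000, 3.0000, 1.1340)
after link 3: o_3 = (1.4659, 3.0000, 0.8752)
after link 4: o_4 = (4.3637, 6.0000, 0.0987)

4.364 6.000 0.099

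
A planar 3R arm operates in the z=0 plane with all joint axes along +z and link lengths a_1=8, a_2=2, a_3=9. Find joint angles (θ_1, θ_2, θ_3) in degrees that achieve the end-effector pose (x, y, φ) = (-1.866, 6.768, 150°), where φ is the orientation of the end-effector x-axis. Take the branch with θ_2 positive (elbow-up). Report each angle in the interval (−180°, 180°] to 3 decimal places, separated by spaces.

11.871 149.998 -11.869

wrist centre = target − a_3·(cos φ, sin φ) = (5.9282, 2.2680)
cos θ_2 = (40.2877−8²−2²)/(2·8·2) = -0.8660; θ_2 = 149.9981° (elbow-up)
β = atan2(2.2680,5.9282) = 20.9357°; ψ = atan2(1.0001,6.2680) = 9.0651°
θ_1 = β − ψ = 11.8705°
θ_3 = φ − θ_1 − θ_2 = -11.8686° (wrapped to (-180°,180°])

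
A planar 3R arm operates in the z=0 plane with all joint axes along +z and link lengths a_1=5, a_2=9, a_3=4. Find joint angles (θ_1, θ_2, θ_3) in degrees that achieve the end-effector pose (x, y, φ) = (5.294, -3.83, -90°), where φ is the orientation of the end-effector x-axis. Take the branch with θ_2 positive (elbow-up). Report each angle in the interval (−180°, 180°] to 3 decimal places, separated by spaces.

-120.003 150.003 -120.000

wrist centre = target − a_3·(cos φ, sin φ) = (5.2940, 0.1700)
cos θ_2 = (28.0553−5²−9²)/(2·5·9) = -0.8661; θ_2 = 150.0030° (elbow-up)
β = atan2(0.1700,5.2940) = 1.8392°; ψ = atan2(4.4996,-2.7945) = 121.8423°
θ_1 = β − ψ = -120.0031°
θ_3 = φ − θ_1 − θ_2 = -119.9999° (wrapped to (-180°,180°])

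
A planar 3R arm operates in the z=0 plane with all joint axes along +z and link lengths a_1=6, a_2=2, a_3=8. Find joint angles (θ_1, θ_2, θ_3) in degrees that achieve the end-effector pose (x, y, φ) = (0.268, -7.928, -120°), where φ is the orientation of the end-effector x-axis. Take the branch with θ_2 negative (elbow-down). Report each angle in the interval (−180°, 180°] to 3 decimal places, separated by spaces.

wrist centre = target − a_3·(cos φ, sin φ) = (4.2680, -0.9998)
cos θ_2 = (19.2154−6²−2²)/(2·6·2) = -0.8660; θ_2 = -149.9999° (elbow-down)
β = atan2(-0.9998,4.2680) = -13.1840°; ψ = atan2(-1.0000,4.2680) = -13.1868°
θ_1 = β − ψ = 0.0028°
θ_3 = φ − θ_1 − θ_2 = 29.9971° (wrapped to (-180°,180°])

0.003 -150.000 29.997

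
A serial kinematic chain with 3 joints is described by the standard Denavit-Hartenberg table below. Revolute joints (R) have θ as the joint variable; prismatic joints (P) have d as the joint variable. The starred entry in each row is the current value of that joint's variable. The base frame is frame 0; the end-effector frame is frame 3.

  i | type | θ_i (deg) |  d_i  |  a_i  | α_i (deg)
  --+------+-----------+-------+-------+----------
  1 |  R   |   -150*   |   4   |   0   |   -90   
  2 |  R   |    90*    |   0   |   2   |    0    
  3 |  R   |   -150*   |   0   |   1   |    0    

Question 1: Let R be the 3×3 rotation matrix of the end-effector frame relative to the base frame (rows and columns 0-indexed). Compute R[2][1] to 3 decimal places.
End-effector y-axis (col 1 of R) = (-0.7500,-0.4330,-0.5000)
R[2][1] = -0.5000

-0.500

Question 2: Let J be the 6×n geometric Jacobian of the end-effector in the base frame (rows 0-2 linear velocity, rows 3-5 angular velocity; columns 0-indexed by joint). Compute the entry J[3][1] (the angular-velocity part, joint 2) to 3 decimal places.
axis z_1 = (0.5000,-0.8660,0.0000); lever o_n−o_1 = (-0.4330,-0.2500,-1.1340)
cross product → J_v[:, 1] = (0.9821,0.5670,-0.5000)
J_ω[:, 1] = z_1
entry J[3][1] = 0.5000

0.500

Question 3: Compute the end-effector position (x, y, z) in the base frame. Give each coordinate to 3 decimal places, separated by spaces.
after link 1: o_1 = (0.0000, 0.0000, 4.0000)
after link 2: o_2 = (-0.0000, -0.0000, 2.0000)
after link 3: o_3 = (-0.4330, -0.2500, 2.8660)

-0.433 -0.250 2.866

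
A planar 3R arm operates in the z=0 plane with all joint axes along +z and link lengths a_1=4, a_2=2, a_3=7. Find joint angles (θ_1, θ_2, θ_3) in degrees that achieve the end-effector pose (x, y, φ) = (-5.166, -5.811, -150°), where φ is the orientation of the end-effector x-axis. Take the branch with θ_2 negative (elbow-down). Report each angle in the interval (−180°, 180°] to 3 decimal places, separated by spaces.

wrist centre = target − a_3·(cos φ, sin φ) = (0.8962, -2.3110)
cos θ_2 = (6.1439−4²−2²)/(2·4·2) = -0.8660; θ_2 = -149.9981° (elbow-down)
β = atan2(-2.3110,0.8962) = -68.8043°; ψ = atan2(-1.0001,2.2680) = -23.7949°
θ_1 = β − ψ = -45.0094°
θ_3 = φ − θ_1 − θ_2 = 45.0076° (wrapped to (-180°,180°])

-45.009 -149.998 45.008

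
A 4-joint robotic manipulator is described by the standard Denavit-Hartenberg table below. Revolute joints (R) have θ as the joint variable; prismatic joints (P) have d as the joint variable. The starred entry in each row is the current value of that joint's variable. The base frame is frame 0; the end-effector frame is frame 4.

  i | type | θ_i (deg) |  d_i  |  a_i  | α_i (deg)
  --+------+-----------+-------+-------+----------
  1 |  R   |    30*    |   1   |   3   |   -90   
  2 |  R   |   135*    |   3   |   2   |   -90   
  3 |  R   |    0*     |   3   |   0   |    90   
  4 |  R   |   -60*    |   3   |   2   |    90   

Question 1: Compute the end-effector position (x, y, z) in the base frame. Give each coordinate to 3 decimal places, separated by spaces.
-3.015 5.187 -0.225

after link 1: o_1 = (2.5981, 1.5000, 1.0000)
after link 2: o_2 = (-0.1267, 3.3910, -0.4142)
after link 3: o_3 = (-1.9638, 2.3303, 1.7071)
after link 4: o_4 = (-3.0155, 5.1872, -0.2247)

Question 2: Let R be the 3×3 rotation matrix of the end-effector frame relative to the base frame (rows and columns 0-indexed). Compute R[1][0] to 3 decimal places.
0.129

End-effector x-axis (col 0 of R) = (0.2241,0.1294,-0.9659)
R[1][0] = 0.1294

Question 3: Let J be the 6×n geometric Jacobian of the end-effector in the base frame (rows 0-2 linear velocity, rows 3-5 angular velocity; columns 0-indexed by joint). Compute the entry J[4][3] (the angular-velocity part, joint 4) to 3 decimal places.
axis z_3 = (-0.5000,0.8660,0.0000); lever o_n−o_3 = (-1.0517,2.8569,-1.9319)
cross product → J_v[:, 3] = (-1.6730,-0.9659,-0.5176)
J_ω[:, 3] = z_3
entry J[4][3] = 0.8660

0.866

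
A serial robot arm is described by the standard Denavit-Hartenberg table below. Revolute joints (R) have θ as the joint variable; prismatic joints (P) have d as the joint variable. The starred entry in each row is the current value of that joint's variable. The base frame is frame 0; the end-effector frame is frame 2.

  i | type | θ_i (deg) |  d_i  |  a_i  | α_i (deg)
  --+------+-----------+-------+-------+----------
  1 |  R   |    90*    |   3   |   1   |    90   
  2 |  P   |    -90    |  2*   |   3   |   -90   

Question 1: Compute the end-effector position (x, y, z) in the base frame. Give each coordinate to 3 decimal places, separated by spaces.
2.000 1.000 0.000

after link 1: o_1 = (0.0000, 1.0000, 3.0000)
after link 2: o_2 = (2.0000, 1.0000, 0.0000)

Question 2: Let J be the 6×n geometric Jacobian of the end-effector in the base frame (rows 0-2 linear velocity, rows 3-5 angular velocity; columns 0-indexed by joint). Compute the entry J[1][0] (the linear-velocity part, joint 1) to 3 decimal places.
axis z_0 = ẑ; lever o_n−o_0 = (2.0000,1.0000,0.0000)
cross product → J_v[:, 0] = (-1.0000,2.0000,0.0000)
J_ω[:, 0] = z_0
entry J[1][0] = 2.0000

2.000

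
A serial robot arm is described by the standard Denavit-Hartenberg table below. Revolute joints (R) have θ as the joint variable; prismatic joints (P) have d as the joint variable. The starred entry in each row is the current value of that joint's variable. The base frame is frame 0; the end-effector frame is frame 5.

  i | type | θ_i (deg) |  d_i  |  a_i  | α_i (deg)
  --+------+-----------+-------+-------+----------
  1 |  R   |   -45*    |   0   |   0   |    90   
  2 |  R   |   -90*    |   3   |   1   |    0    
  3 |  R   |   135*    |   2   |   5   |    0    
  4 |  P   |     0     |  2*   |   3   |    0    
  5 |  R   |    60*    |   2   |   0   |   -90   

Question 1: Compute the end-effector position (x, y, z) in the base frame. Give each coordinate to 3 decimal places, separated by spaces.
after link 1: o_1 = (0.0000, 0.0000, 0.0000)
after link 2: o_2 = (-2.1213, -2.1213, -1.0000)
after link 3: o_3 = (-1.0355, -6.0355, 2.5355)
after link 4: o_4 = (-0.9497, -8.9497, 4.6569)
after link 5: o_5 = (-2.3640, -10.3640, 4.6569)

-2.364 -10.364 4.657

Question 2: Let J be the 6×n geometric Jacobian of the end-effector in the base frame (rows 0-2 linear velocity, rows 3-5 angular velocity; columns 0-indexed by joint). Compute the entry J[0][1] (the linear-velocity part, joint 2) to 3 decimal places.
axis z_1 = (-0.7071,-0.7071,0.0000); lever o_n−o_1 = (-2.3640,-10.3640,4.6569)
cross product → J_v[:, 1] = (-3.2929,3.2929,5.6569)
J_ω[:, 1] = z_1
entry J[0][1] = -3.2929

-3.293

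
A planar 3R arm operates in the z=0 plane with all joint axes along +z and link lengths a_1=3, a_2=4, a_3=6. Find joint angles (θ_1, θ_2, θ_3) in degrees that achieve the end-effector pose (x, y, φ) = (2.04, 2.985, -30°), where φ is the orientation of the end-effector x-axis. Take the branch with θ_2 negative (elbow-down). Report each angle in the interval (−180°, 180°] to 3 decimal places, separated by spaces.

135.005 -30.015 -134.991

wrist centre = target − a_3·(cos φ, sin φ) = (-3.1562, 5.9850)
cos θ_2 = (45.7815−3²−4²)/(2·3·4) = 0.8659; θ_2 = -30.0147° (elbow-down)
β = atan2(5.9850,-3.1562) = 117.8046°; ψ = atan2(-2.0009,6.4636) = -17.2006°
θ_1 = β − ψ = 135.0053°
θ_3 = φ − θ_1 − θ_2 = -134.9905° (wrapped to (-180°,180°])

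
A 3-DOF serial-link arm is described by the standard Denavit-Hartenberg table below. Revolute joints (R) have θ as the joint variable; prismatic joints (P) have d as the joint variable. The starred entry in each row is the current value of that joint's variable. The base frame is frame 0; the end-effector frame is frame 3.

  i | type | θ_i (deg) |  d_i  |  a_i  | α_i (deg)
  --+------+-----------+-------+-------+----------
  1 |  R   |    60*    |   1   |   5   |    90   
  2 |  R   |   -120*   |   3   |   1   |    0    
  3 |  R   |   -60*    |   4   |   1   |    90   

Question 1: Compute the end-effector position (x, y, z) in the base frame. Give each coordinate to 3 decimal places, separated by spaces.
7.812 -0.469 0.134

after link 1: o_1 = (2.5000, 4.3301, 1.0000)
after link 2: o_2 = (4.8481, 2.3971, 0.1340)
after link 3: o_3 = (7.8122, -0.4689, 0.1340)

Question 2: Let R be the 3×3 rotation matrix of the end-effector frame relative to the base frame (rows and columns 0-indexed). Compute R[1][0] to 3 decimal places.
End-effector x-axis (col 0 of R) = (-0.5000,-0.8660,-0.0000)
R[1][0] = -0.8660

-0.866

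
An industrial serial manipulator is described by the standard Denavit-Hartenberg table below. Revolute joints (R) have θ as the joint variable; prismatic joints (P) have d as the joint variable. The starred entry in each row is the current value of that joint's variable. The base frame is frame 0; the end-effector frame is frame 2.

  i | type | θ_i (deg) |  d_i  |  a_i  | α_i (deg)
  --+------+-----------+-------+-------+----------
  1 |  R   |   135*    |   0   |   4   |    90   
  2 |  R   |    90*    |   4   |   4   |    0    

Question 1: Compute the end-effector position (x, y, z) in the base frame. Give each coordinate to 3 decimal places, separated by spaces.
after link 1: o_1 = (-2.8284, 2.8284, 0.0000)
after link 2: o_2 = (0.0000, 5.6569, 4.0000)

0.000 5.657 4.000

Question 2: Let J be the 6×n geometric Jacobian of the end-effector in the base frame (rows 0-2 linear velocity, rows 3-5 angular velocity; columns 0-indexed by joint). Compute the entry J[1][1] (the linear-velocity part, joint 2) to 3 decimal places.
axis z_1 = (0.7071,0.7071,0.0000); lever o_n−o_1 = (2.8284,2.8284,4.0000)
cross product → J_v[:, 1] = (2.8284,-2.8284,0.0000)
J_ω[:, 1] = z_1
entry J[1][1] = -2.8284

-2.828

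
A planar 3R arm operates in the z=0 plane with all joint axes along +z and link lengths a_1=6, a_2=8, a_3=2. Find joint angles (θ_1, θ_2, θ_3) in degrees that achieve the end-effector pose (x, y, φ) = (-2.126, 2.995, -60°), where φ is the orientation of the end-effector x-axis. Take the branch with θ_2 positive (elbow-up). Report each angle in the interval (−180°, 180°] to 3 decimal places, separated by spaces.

36.947 135.001 128.052

wrist centre = target − a_3·(cos φ, sin φ) = (-3.1260, 4.7271)
cos θ_2 = (32.1169−6²−8²)/(2·6·8) = -0.7071; θ_2 = 135.0007° (elbow-up)
β = atan2(4.7271,-3.1260) = 123.4767°; ψ = atan2(5.6568,0.3431) = 86.5294°
θ_1 = β − ψ = 36.9473°
θ_3 = φ − θ_1 − θ_2 = 128.0520° (wrapped to (-180°,180°])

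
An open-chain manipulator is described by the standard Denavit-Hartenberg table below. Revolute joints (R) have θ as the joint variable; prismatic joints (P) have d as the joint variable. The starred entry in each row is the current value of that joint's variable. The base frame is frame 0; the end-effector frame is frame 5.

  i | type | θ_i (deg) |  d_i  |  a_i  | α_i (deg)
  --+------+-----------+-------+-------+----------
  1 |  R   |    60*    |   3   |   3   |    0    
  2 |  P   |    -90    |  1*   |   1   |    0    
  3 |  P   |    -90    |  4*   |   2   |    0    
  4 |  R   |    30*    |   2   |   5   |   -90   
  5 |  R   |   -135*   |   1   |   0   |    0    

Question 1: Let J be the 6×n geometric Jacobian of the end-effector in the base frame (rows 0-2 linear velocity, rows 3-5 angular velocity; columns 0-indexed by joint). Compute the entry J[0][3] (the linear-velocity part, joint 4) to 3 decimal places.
5.000

axis z_3 = (0.0000,0.0000,1.0000); lever o_n−o_3 = (1.0000,-5.0000,2.0000)
cross product → J_v[:, 3] = (5.0000,1.0000,-0.0000)
J_ω[:, 3] = z_3
entry J[0][3] = 5.0000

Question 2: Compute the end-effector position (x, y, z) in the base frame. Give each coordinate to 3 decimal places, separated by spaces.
2.366 -4.634 10.000

after link 1: o_1 = (1.5000, 2.5981, 3.0000)
after link 2: o_2 = (2.3660, 2.0981, 4.0000)
after link 3: o_3 = (1.3660, 0.3660, 8.0000)
after link 4: o_4 = (1.3660, -4.6340, 10.0000)
after link 5: o_5 = (2.3660, -4.6340, 10.0000)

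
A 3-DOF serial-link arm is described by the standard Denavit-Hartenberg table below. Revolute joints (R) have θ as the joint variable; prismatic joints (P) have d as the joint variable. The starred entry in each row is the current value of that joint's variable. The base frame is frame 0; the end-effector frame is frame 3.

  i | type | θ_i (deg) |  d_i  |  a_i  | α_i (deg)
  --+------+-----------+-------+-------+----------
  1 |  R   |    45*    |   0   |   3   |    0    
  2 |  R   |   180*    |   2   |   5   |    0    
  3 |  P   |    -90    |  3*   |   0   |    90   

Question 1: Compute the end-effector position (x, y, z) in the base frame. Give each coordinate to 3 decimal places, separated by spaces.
after link 1: o_1 = (2.1213, 2.1213, 0.0000)
after link 2: o_2 = (-1.4142, -1.4142, 2.0000)
after link 3: o_3 = (-1.4142, -1.4142, 5.0000)

-1.414 -1.414 5.000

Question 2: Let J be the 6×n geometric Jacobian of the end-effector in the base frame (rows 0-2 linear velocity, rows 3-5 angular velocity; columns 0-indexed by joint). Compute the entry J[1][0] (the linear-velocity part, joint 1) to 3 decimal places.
axis z_0 = ẑ; lever o_n−o_0 = (-1.4142,-1.4142,5.0000)
cross product → J_v[:, 0] = (1.4142,-1.4142,0.0000)
J_ω[:, 0] = z_0
entry J[1][0] = -1.4142

-1.414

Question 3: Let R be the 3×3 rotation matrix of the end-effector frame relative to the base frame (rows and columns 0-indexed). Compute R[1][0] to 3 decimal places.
End-effector x-axis (col 0 of R) = (-0.7071,0.7071,0.0000)
R[1][0] = 0.7071

0.707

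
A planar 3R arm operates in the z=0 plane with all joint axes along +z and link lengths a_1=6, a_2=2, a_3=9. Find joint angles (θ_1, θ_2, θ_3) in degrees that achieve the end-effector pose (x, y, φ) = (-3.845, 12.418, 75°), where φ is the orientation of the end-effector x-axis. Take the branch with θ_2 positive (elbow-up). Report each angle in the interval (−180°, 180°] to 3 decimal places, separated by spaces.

135.000 60.011 -120.011

wrist centre = target − a_3·(cos φ, sin φ) = (-6.1744, 3.7247)
cos θ_2 = (51.9960−6²−2²)/(2·6·2) = 0.4998; θ_2 = 60.0110° (elbow-up)
β = atan2(3.7247,-6.1744) = 148.8997°; ψ = atan2(1.7322,6.9997) = 13.9000°
θ_1 = β − ψ = 134.9997°
θ_3 = φ − θ_1 − θ_2 = -120.0107° (wrapped to (-180°,180°])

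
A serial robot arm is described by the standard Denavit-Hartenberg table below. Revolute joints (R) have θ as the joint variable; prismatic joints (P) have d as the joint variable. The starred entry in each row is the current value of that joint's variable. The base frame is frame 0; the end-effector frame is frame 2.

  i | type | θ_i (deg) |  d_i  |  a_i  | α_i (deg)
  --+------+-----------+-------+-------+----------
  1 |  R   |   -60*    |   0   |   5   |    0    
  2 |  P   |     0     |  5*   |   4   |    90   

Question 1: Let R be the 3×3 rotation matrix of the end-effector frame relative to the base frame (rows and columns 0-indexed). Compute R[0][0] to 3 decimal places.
End-effector x-axis (col 0 of R) = (0.5000,-0.8660,0.0000)
R[0][0] = 0.5000

0.500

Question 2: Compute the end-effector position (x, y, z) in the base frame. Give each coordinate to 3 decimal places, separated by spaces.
after link 1: o_1 = (2.5000, -4.3301, 0.0000)
after link 2: o_2 = (4.5000, -7.7942, 5.0000)

4.500 -7.794 5.000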